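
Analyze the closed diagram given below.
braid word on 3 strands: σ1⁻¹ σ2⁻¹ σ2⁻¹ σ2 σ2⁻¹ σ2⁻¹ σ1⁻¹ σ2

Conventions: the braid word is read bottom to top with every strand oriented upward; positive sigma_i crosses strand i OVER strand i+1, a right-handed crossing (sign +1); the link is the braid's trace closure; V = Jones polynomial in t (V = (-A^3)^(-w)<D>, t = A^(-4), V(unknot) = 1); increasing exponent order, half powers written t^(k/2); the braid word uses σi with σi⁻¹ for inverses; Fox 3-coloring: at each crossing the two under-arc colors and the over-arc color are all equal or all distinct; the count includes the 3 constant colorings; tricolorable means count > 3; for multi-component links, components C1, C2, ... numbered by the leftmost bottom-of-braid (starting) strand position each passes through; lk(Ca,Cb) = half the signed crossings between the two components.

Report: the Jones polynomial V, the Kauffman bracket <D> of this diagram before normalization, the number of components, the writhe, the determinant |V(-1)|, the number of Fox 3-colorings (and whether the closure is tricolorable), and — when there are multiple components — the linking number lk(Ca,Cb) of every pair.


V = -t^-6 + t^-5 - t^-4 + 2t^-3 - t^-2 + t^-1
<D> = A^-8 - A^-4 + 2 - A^4 + A^8 - A^12 (w = -4)
1 component over 8 crossings, w = -4
3 Fox colorings among 3^8, |V(-1)| = 7: not tricolorable
why: det 7 = |V(-1)|; not divisible by 3, so not tricolorable


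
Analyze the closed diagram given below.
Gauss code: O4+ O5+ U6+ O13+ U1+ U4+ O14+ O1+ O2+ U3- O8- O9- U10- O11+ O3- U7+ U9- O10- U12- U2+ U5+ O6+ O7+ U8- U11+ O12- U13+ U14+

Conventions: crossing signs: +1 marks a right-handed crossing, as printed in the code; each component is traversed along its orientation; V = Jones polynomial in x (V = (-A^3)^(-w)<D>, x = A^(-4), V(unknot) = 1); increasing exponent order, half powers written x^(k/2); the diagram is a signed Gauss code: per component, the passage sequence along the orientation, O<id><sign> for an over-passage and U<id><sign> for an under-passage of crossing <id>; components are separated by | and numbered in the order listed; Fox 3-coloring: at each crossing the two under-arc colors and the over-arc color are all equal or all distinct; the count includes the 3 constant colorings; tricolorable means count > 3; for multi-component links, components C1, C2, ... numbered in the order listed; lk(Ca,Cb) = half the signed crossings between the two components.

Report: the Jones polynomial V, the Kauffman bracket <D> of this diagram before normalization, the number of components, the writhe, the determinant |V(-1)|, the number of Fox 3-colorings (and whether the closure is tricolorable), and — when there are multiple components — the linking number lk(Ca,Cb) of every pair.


V = -x^-2 + 3x^-1 - 5 + 7x - 7x^2 + 8x^3 - 6x^4 + 4x^5 - 2x^6
<D> = -2A^-12 + 4A^-8 - 6A^-4 + 8 - 7A^4 + 7A^8 - 5A^12 + 3A^16 - A^20 (w = +4)
1 component over 14 crossings, w = +4
3 Fox colorings among 3^14, |V(-1)| = 43: not tricolorable
why: det 43 = |V(-1)|; not divisible by 3, so not tricolorable


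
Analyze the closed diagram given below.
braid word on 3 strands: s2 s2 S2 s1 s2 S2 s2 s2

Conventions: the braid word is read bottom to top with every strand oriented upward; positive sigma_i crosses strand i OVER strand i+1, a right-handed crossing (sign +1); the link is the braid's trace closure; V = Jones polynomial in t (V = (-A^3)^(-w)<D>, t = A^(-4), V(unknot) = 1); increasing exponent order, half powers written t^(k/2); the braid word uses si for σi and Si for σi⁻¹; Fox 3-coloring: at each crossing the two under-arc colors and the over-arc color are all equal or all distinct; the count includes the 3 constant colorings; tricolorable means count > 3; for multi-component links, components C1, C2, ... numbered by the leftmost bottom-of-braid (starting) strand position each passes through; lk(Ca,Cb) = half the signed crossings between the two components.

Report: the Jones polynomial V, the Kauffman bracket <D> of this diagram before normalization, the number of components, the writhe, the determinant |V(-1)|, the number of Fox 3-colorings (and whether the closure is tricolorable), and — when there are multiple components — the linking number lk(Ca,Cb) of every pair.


V = t + t^3 - t^4
<D> = -A^-4 + 1 + A^8 (w = +4)
1 component over 8 crossings, w = +4
9 Fox colorings among 3^8, |V(-1)| = 3: tricolorable
why: det 3 = |V(-1)|; divisible by 3, so tricolorable


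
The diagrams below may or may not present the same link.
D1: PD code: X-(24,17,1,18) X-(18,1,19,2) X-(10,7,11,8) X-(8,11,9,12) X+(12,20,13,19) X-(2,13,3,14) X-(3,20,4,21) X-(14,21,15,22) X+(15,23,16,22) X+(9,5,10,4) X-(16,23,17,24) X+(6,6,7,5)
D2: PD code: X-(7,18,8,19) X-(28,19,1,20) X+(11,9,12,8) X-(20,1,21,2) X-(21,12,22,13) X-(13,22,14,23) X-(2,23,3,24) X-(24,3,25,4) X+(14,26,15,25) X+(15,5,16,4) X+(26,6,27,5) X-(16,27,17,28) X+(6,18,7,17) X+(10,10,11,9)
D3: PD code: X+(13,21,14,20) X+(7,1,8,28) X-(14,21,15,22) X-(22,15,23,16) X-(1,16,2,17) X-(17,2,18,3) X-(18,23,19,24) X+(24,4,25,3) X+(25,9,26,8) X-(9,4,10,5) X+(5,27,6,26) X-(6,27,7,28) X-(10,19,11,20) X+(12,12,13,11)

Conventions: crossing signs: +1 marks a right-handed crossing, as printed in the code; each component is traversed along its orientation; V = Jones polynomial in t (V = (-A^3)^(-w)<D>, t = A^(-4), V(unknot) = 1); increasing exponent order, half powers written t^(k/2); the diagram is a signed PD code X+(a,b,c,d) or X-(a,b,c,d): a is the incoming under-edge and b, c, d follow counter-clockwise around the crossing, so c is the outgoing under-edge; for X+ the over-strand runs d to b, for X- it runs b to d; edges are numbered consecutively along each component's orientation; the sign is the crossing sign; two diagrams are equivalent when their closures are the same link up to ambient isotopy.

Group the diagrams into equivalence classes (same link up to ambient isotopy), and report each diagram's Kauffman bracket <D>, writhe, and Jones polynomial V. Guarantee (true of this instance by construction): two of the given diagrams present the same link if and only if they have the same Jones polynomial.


classes: {D1} | {D2} | {D3}
V(D1) = -t^-4 + t^-3 + t^-1  [12 crossings, <D> = A^-8 + 1 - A^4, w = -4]
D2 (bracket A^-2 - A^2 + 2A^6 - A^10 + A^14 - A^18; 14 crossings at w = -2): V = -t^-6 + t^-5 - t^-4 + 2t^-3 - t^-2 + t^-1
V(D3) = -t^-6 + 2t^-5 - 3t^-4 + 4t^-3 - 3t^-2 + 3t^-1 - 2 + t  [14 crossings, <D> = A^-10 - 2A^-6 + 3A^-2 - 3A^2 + 4A^6 - 3A^10 + 2A^14 - A^18, w = -2]
note: 3 values of V(t) split the 3 diagrams


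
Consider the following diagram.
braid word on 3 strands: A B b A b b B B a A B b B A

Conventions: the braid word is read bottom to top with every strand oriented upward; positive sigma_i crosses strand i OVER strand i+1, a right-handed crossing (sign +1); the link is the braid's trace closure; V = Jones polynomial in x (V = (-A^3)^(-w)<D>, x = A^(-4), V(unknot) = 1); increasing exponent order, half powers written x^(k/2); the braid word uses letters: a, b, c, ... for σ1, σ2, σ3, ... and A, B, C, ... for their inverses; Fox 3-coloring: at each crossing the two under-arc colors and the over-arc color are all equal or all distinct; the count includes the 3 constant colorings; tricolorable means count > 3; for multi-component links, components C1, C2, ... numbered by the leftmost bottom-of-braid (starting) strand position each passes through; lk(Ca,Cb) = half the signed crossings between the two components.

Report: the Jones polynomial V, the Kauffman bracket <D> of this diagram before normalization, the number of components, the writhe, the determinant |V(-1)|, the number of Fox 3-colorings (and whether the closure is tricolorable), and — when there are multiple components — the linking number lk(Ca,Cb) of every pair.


V(x) = -x^-4 + x^-3 + x^-1
bracket: A^-8 + 1 - A^4, w = -4
1 component, writhe -4, over 14 crossings
det 3, colorings 9 of 3^14 — tricolorable
observation: det 3 = |V(-1)|; divisible by 3, so tricolorable


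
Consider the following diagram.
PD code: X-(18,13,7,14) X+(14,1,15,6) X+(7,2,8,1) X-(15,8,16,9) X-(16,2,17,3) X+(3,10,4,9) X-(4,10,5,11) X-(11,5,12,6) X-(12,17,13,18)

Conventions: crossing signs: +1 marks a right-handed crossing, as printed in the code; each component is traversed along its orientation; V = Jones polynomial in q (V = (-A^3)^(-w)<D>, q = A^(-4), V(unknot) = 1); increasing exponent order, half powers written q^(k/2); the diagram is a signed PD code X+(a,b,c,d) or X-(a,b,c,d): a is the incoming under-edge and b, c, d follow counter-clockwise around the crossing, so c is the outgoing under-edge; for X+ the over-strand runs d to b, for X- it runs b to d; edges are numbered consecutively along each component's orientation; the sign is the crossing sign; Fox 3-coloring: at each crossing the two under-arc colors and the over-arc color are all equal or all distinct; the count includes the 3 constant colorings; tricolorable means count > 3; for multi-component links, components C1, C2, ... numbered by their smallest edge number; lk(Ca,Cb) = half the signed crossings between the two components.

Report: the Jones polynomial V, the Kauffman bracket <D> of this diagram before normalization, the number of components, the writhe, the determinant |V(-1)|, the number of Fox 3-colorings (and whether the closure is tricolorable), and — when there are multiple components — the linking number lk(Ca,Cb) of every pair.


Jones polynomial: V(q) = q^(-9/2) - q^(-5/2) - q^(-3/2) - q^(-1/2)
<D> = A^-7 + A^-3 + A - A^9; writhe -3
components 2, writhe -3 (9 crossings)
linking number lk(C1,C2) = 0
3-colorings: 27 of 3^9, det 0 — tricolorable
note: span 4 respects span(V) <= c + mu - 1 = 10 for this 2-component diagram


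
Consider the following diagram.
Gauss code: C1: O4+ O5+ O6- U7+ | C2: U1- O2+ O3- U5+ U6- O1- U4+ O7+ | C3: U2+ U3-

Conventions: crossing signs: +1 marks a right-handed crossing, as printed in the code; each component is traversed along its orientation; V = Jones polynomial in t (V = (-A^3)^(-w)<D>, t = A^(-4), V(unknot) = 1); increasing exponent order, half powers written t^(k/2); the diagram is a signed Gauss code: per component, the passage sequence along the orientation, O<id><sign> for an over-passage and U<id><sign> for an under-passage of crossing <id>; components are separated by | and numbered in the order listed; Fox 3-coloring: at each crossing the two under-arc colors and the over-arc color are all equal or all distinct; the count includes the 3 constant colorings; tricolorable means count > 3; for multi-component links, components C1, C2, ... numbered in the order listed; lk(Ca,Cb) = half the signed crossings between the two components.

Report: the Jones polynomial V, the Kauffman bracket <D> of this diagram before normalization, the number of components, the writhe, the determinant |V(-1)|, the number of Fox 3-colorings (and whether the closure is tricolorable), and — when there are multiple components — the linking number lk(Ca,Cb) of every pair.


Jones polynomial: V(t) = 1 + t + t^2 + t^3
<D> = -A^-9 - A^-5 - A^-1 - A^3; writhe +1
components 3, writhe +1 (7 crossings)
linking number lk(C1,C2) = +1
lk(C1,C3): 0
lk(C2,C3) = 0
3-colorings: 9 of 3^7, det 0 — tricolorable
note: w = +1 (over 7 crossings) is diagram-only; (-A^3)^(-1) removes it from V


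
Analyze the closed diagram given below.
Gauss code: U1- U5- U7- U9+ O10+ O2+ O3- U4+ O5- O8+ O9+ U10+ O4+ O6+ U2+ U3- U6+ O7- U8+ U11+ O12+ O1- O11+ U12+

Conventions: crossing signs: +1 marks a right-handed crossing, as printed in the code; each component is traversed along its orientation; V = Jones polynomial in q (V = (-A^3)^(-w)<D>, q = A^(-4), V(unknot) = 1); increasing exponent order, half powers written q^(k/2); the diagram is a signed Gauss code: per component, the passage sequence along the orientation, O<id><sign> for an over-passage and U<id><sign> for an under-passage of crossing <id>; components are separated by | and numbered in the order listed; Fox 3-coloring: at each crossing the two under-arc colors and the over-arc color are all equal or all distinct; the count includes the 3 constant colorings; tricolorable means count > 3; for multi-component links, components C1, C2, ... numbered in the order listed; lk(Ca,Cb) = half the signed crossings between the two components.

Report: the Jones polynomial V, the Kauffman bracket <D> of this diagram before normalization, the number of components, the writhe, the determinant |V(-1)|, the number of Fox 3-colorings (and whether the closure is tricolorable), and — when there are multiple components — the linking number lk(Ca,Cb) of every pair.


Jones polynomial: V(q) = q + q^3 - q^4
<D> = -A^-4 + 1 + A^8; writhe +4
components 1, writhe +4 (12 crossings)
3-colorings: 9 of 3^12, det 3 — tricolorable
note: V spans 3 powers of q: at least 3 crossings in any diagram


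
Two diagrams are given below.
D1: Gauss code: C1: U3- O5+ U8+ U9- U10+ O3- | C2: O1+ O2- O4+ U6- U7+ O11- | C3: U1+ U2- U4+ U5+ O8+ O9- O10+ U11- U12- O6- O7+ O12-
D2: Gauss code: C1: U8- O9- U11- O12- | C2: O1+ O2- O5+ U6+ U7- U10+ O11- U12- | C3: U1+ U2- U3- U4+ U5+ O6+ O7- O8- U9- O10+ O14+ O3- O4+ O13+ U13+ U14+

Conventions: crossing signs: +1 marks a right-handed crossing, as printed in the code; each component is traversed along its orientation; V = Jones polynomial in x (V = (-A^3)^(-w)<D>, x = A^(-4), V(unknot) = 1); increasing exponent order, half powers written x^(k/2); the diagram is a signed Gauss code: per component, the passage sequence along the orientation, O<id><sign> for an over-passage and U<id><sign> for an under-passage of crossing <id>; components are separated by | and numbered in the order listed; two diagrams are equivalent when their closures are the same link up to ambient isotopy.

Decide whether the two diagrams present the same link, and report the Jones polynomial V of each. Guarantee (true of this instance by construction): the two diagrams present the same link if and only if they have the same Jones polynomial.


equivalent: no
V(D1) = 1 + x + x^2 + x^3  (w 0, c 12, <D> = A^-12 + A^-8 + A^-4 + 1)
D2 (bracket A^-4 - 1 + 3A^4 - A^8 + 3A^12 - 2A^16 + A^20; 14 crossings at w = 0): V = x^-5 - 2x^-4 + 3x^-3 - x^-2 + 3x^-1 - 1 + x
why: comparing 2 Jones polynomials yields 2 groups


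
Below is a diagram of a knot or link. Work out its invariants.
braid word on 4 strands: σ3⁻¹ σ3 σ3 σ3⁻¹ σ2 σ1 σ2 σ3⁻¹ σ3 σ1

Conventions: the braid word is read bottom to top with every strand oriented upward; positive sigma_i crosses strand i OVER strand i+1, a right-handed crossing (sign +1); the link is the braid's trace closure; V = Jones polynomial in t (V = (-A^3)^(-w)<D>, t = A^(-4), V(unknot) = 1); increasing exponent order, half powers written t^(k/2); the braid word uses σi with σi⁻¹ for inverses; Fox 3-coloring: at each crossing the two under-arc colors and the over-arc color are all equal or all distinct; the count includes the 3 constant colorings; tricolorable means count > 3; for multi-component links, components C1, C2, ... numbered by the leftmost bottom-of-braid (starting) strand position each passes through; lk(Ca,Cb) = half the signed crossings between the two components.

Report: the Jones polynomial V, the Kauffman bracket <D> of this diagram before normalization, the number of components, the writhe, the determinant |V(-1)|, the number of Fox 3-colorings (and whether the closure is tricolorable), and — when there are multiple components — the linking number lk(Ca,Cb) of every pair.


Jones polynomial: V(t) = -t^(1/2) - t^(3/2) - t^(5/2) + t^(9/2)
<D> = A^-6 - A^2 - A^6 - A^10; writhe +4
components 2, writhe +4 (10 crossings)
linking number lk(C1,C2) = 0
3-colorings: 27 of 3^10, det 0 — tricolorable
note: the span of V is 4, within the link bound 10 + 2 - 1


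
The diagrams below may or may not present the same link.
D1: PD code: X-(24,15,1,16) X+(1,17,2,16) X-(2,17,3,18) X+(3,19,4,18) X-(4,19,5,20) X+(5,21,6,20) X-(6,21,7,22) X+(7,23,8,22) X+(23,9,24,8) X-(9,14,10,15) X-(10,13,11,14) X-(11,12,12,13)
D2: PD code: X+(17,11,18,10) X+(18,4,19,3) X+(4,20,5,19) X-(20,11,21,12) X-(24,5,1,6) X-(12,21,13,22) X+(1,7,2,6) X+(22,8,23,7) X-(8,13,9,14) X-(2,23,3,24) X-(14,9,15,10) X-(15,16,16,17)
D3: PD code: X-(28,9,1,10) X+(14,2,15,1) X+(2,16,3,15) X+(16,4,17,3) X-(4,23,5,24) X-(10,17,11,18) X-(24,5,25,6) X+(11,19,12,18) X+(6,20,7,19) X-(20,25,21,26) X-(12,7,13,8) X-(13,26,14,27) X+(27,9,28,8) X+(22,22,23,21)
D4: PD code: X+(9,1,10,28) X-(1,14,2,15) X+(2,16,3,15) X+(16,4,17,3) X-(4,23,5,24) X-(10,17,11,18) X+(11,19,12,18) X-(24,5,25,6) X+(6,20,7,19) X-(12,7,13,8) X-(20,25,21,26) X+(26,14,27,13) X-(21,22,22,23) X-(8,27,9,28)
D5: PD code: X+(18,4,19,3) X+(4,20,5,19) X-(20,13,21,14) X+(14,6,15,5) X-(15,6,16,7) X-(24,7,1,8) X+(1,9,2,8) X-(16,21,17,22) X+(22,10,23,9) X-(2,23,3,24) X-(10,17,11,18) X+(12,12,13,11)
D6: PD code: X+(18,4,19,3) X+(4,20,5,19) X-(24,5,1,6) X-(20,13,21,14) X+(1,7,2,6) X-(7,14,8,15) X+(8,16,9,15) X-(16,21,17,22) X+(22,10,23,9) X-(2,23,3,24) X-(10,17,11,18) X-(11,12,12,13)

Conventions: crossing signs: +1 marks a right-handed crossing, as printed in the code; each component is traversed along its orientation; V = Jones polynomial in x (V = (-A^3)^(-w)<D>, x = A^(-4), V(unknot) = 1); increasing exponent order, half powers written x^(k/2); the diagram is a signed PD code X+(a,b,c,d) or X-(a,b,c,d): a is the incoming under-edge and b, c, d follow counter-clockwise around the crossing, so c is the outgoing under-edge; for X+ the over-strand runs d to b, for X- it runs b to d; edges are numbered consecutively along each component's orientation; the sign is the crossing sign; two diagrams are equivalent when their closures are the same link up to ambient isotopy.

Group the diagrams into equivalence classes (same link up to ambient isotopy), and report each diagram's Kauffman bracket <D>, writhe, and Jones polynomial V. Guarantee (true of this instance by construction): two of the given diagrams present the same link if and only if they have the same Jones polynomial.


equivalence classes: {D1} | {D2, D3, D4, D5, D6}
D1 (bracket A^-6; 12 crossings at w = -2): V = 1
V(D2) = -x^-3 + 2x^-2 - 2x^-1 + 3 - 2x + 2x^2 - x^3  [12 crossings, <D> = -A^-18 + 2A^-14 - 2A^-10 + 3A^-6 - 2A^-2 + 2A^2 - A^6, w = -2]
D3 (bracket -A^-12 + 2A^-8 - 2A^-4 + 3 - 2A^4 + 2A^8 - A^12; 14 crossings at w = 0): V = -x^-3 + 2x^-2 - 2x^-1 + 3 - 2x + 2x^2 - x^3
D4 (bracket -A^-18 + 2A^-14 - 2A^-10 + 3A^-6 - 2A^-2 + 2A^2 - A^6; 14 crossings at w = -2): V = -x^-3 + 2x^-2 - 2x^-1 + 3 - 2x + 2x^2 - x^3
D5 (bracket -A^-12 + 2A^-8 - 2A^-4 + 3 - 2A^4 + 2A^8 - A^12; 12 crossings at w = 0): V = -x^-3 + 2x^-2 - 2x^-1 + 3 - 2x + 2x^2 - x^3
V(D6) = -x^-3 + 2x^-2 - 2x^-1 + 3 - 2x + 2x^2 - x^3  [12 crossings, <D> = -A^-18 + 2A^-14 - 2A^-10 + 3A^-6 - 2A^-2 + 2A^2 - A^6, w = -2]
key observation: V(x) takes 2 values over 6 diagrams, fixing the grouping


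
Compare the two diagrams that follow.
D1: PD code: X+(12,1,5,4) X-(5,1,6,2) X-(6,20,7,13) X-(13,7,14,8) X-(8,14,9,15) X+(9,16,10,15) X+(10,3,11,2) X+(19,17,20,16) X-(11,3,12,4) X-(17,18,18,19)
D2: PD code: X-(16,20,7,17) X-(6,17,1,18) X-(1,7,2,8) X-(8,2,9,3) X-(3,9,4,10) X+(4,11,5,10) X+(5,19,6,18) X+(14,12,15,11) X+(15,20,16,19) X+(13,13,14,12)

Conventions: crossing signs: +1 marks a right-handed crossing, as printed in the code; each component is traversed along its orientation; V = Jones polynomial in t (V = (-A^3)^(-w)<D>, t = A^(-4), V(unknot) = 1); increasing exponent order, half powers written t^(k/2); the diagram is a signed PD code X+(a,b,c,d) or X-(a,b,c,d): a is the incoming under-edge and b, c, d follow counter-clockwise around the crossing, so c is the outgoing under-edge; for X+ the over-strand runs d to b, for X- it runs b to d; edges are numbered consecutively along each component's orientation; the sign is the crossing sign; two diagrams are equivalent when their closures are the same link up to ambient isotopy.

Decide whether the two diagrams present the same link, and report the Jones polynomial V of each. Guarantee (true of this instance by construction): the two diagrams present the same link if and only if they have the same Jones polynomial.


equivalent: yes
D1 (bracket A^-6 + A^-2 + A^2 + A^6; 10 crossings at w = -2): V = t^-3 + t^-2 + t^-1 + 1
V(D2) = t^-3 + t^-2 + t^-1 + 1  [10 crossings, <D> = 1 + A^4 + A^8 + A^12, w = 0]
observation: one V(t) for all 2 diagrams — one class (guaranteed)


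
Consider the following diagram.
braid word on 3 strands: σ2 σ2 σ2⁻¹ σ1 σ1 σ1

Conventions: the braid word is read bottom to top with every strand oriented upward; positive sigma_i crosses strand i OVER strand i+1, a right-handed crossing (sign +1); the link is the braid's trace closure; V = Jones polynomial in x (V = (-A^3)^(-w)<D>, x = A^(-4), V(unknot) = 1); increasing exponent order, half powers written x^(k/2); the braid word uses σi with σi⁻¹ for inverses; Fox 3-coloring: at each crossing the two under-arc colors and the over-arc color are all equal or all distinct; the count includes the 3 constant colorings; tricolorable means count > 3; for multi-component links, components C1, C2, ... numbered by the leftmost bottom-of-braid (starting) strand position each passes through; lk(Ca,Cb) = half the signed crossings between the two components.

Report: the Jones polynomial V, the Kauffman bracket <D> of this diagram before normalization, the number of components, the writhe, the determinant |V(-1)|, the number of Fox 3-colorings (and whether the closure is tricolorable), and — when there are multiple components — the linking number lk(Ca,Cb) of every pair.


V(x) = x + x^3 - x^4
bracket: -A^-4 + 1 + A^8, w = +4
1 component, writhe +4, over 6 crossings
det 3, colorings 9 of 3^6 — tricolorable
observation: inverse pairs cancel, leaving σ2 σ1 σ1 σ1


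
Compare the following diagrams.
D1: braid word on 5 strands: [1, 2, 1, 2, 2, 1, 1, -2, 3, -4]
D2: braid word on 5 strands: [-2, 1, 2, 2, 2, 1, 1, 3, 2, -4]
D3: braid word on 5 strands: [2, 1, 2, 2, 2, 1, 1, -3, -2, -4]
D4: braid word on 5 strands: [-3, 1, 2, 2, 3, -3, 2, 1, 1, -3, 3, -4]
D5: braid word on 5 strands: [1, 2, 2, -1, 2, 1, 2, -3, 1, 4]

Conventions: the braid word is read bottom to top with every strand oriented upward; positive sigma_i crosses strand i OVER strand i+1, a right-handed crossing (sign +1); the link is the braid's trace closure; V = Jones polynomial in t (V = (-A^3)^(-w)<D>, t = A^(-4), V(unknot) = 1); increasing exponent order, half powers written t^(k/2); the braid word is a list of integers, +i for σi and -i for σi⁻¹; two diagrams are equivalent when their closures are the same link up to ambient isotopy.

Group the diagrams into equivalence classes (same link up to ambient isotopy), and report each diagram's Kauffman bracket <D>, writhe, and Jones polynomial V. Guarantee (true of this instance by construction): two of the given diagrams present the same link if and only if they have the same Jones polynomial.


equivalence classes: {D1, D2, D3, D4, D5}
D1 (bracket A^-14 - 2A^-10 + A^-6 - 2A^-2 + 2A^2 + A^10; 10 crossings at w = +6): V = t^2 + 2t^4 - 2t^5 + t^6 - 2t^7 + t^8
D2 (bracket A^-14 - 2A^-10 + A^-6 - 2A^-2 + 2A^2 + A^10; 10 crossings at w = +6): V = t^2 + 2t^4 - 2t^5 + t^6 - 2t^7 + t^8
V(D3) = t^2 + 2t^4 - 2t^5 + t^6 - 2t^7 + t^8  (w +4, c 10, <D> = A^-20 - 2A^-16 + A^-12 - 2A^-8 + 2A^-4 + A^4)
D4 (bracket A^-20 - 2A^-16 + A^-12 - 2A^-8 + 2A^-4 + A^4; 12 crossings at w = +4): V = t^2 + 2t^4 - 2t^5 + t^6 - 2t^7 + t^8
V(D5) = t^2 + 2t^4 - 2t^5 + t^6 - 2t^7 + t^8  [10 crossings, <D> = A^-14 - 2A^-10 + A^-6 - 2A^-2 + 2A^2 + A^10, w = +6]
observation: all 5 diagrams share one V(t), hence one class


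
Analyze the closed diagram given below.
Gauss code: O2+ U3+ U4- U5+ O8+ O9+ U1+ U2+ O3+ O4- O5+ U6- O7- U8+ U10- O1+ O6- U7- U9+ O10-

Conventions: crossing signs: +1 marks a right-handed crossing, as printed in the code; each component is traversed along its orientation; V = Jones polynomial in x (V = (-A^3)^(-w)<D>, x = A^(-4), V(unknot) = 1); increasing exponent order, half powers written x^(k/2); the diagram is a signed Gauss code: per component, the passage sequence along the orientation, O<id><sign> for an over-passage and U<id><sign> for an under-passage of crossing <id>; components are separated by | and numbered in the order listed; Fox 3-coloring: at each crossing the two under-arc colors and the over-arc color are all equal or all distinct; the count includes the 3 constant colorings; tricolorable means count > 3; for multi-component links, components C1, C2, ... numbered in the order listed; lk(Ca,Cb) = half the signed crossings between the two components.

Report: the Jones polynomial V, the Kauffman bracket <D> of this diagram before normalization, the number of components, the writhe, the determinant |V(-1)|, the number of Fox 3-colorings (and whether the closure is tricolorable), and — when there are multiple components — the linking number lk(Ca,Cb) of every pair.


V = -x^-1 + 2 - x + 2x^2 - x^3 + x^4 - x^5
<D> = -A^-14 + A^-10 - A^-6 + 2A^-2 - A^2 + 2A^6 - A^10 (w = +2)
1 component over 10 crossings, w = +2
9 Fox colorings among 3^10, |V(-1)| = 9: tricolorable
why: w = +2 shifts under R1 moves; the (-A^3)^(-2) factor cancels that in V


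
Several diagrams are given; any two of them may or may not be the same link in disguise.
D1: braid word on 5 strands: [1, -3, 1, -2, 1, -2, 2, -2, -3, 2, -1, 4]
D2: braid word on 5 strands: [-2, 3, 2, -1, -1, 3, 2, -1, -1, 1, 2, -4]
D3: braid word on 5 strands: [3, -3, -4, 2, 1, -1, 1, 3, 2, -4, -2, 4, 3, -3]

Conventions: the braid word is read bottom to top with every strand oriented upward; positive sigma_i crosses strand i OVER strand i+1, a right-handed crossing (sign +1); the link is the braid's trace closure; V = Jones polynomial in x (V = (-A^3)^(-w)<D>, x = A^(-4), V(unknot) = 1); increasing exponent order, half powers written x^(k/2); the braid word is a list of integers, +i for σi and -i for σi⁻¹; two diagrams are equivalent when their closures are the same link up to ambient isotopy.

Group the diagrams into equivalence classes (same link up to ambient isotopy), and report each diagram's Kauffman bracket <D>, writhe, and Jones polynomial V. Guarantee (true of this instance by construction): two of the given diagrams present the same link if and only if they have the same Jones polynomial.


classes: {D1} | {D2} | {D3}
V(D1) = x^-4 - x^-3 + x^-2 - 2x^-1 + 2 - x + x^2  [12 crossings, <D> = A^-8 - A^-4 + 2 - 2A^4 + A^8 - A^12 + A^16, w = 0]
V(D2) = -x^-3 + 2x^-2 - 2x^-1 + 3 - 2x + 2x^2 - x^3  (w 0, c 12, <D> = -A^-12 + 2A^-8 - 2A^-4 + 3 - 2A^4 + 2A^8 - A^12)
V(D3) = 1  (w +2, c 14, <D> = A^6)
insight: 3 values of V(x) split the 3 diagrams


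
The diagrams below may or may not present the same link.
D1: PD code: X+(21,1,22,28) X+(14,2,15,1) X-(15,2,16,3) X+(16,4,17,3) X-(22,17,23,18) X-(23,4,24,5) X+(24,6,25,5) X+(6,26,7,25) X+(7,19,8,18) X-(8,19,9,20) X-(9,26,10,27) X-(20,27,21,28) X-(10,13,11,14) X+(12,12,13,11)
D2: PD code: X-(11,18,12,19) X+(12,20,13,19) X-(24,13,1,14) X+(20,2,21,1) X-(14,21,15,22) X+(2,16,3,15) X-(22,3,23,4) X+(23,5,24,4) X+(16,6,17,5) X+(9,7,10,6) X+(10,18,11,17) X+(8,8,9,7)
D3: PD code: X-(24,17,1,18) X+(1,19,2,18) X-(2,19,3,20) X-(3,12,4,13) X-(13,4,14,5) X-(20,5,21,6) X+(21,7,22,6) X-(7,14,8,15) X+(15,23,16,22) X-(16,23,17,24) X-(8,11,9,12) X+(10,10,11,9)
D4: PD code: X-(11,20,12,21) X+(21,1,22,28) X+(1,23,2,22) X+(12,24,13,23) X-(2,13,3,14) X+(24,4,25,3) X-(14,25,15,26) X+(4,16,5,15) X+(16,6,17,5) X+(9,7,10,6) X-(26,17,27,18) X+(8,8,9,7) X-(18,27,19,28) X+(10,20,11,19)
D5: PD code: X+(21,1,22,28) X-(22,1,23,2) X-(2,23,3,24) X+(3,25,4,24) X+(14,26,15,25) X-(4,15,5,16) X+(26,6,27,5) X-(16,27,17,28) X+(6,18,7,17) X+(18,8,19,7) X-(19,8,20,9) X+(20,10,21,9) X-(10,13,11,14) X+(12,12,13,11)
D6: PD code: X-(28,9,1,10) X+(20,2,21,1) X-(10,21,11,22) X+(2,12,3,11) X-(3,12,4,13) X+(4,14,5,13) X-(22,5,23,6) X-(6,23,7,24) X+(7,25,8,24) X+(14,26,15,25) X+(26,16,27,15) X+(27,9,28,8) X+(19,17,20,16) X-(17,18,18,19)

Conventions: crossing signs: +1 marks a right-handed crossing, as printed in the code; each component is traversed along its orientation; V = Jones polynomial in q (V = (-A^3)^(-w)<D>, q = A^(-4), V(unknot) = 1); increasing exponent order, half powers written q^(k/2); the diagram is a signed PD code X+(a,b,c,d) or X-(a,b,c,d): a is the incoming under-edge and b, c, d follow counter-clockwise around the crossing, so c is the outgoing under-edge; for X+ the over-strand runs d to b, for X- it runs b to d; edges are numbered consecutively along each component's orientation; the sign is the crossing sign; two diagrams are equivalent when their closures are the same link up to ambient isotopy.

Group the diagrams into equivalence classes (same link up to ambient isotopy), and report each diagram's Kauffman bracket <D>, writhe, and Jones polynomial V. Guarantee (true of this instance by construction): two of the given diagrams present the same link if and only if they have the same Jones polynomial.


grouping into links: {D1} | {D2, D4, D5, D6} | {D3}
V(D1) = 1  (w 0, c 14, <D> = 1)
D2 (bracket A^-8 - 2A^-4 + 2 - 2A^4 + 2A^8 - A^12 + A^16; 12 crossings at w = +4): V = q^-1 - 1 + 2q - 2q^2 + 2q^3 - 2q^4 + q^5
V(D3) = -q^-4 + q^-3 + q^-1  [12 crossings, <D> = A^-8 + 1 - A^4, w = -4]
V(D4) = q^-1 - 1 + 2q - 2q^2 + 2q^3 - 2q^4 + q^5  [14 crossings, <D> = A^-8 - 2A^-4 + 2 - 2A^4 + 2A^8 - A^12 + A^16, w = +4]
V(D5) = q^-1 - 1 + 2q - 2q^2 + 2q^3 - 2q^4 + q^5  [14 crossings, <D> = A^-14 - 2A^-10 + 2A^-6 - 2A^-2 + 2A^2 - A^6 + A^10, w = +2]
D6 (bracket A^-14 - 2A^-10 + 2A^-6 - 2A^-2 + 2A^2 - A^6 + A^10; 14 crossings at w = +2): V = q^-1 - 1 + 2q - 2q^2 + 2q^3 - 2q^4 + q^5
why: V(q) takes 3 values over 6 diagrams, fixing the grouping


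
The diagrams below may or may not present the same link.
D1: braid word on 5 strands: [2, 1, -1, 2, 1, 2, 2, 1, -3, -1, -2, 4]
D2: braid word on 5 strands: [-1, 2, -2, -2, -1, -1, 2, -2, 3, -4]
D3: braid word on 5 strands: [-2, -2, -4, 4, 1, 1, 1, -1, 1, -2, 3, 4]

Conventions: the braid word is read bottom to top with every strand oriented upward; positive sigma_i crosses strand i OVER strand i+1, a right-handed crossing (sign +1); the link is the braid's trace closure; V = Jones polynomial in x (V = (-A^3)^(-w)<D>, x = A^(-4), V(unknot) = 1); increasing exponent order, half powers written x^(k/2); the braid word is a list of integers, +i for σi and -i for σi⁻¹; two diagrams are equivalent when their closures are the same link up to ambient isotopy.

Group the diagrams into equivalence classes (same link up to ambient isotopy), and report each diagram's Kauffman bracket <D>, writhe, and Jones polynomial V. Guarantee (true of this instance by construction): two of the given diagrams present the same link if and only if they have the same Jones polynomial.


equivalence classes: {D1} | {D2} | {D3}
D1 (bracket -A^-4 + 1 + A^8; 12 crossings at w = +4): V = x + x^3 - x^4
D2 (bracket A^-8 + 1 - A^4; 10 crossings at w = -4): V = -x^-4 + x^-3 + x^-1
V(D3) = -x^-3 + x^-2 - x^-1 + 3 - x + x^2 - x^3  [12 crossings, <D> = -A^-6 + A^-2 - A^2 + 3A^6 - A^10 + A^14 - A^18, w = +2]
key observation: 3 classes among 3 diagrams; unequal V(x) rules out equality


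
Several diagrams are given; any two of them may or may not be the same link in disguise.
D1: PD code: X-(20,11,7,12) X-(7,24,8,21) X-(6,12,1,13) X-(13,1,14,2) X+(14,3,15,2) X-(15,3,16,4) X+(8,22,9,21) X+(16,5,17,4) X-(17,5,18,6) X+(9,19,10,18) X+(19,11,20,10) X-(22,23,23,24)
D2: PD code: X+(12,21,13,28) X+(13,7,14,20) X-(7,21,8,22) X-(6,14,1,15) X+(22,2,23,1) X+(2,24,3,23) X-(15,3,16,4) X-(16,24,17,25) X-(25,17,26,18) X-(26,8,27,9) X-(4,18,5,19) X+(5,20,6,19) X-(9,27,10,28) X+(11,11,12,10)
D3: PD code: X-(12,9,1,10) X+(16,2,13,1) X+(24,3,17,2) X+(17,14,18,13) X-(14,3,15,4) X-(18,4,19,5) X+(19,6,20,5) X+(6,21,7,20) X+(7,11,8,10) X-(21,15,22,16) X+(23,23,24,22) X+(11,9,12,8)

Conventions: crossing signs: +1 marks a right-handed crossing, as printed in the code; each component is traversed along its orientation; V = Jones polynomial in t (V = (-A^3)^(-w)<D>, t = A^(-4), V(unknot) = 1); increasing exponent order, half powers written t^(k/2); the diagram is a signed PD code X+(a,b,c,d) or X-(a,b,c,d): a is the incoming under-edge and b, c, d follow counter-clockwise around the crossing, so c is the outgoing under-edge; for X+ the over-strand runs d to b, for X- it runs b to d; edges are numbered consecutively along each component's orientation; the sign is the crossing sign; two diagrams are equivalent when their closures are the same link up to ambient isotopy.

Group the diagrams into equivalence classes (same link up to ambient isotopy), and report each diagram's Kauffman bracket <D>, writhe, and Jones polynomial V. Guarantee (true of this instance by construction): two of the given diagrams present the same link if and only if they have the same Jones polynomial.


equivalence classes: {D1} | {D2} | {D3}
D1 (bracket A^-6 + A^-2 + A^2 + A^6; 12 crossings at w = -2): V = t^-3 + t^-2 + t^-1 + 1
V(D2) = t^-6 + t^-4 + t^-2 + 1  [14 crossings, <D> = A^-6 + A^2 + A^10 + A^18, w = -2]
V(D3) = 1 + t + t^2 + t^3  (w +4, c 12, <D> = 1 + A^4 + A^8 + A^12)
observation: comparing 3 Jones polynomials yields 3 groups


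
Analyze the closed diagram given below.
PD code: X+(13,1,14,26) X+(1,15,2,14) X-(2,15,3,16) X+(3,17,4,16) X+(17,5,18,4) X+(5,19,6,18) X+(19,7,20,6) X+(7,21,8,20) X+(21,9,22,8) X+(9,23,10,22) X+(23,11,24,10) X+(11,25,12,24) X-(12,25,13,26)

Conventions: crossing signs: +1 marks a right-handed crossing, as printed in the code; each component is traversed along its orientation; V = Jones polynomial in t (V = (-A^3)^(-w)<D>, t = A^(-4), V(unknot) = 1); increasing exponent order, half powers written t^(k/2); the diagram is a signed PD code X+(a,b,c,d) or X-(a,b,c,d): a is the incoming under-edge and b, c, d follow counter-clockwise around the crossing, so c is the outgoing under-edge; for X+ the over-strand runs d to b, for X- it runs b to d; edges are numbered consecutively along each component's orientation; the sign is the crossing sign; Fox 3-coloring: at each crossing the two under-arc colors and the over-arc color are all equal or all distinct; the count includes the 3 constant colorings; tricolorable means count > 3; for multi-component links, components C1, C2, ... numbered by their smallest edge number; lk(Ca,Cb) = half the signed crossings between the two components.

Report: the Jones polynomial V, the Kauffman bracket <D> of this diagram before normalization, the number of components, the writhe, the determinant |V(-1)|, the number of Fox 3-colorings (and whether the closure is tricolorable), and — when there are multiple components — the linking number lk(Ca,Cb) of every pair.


V = t^4 + t^6 - t^7 + t^8 - t^9 + t^10 - t^11 + t^12 - t^13
<D> = A^-25 - A^-21 + A^-17 - A^-13 + A^-9 - A^-5 + A^-1 - A^3 - A^11 (w = +9)
1 component over 13 crossings, w = +9
9 Fox colorings among 3^13, |V(-1)| = 9: tricolorable
why: V spans 9 powers of t: at least 9 crossings in any diagram


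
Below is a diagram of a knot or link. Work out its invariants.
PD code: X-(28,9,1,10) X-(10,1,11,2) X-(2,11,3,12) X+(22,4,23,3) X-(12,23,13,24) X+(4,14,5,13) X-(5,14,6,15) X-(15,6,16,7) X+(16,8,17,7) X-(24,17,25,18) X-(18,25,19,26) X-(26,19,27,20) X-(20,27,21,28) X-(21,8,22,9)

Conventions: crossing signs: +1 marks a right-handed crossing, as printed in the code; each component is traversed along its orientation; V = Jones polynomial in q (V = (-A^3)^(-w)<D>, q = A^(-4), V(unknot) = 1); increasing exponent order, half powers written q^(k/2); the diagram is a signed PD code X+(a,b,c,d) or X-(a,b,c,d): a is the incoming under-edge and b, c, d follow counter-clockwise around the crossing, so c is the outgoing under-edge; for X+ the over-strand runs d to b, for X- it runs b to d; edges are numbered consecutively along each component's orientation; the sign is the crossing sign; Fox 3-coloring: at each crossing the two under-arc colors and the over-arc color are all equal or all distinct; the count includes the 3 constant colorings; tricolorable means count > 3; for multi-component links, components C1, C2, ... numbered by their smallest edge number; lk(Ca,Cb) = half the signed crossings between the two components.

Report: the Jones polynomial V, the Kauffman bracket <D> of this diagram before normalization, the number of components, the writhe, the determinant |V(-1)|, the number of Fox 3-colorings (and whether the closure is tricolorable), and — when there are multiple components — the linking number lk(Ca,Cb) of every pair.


V = q^-11 - 2q^-10 + 2q^-9 - 3q^-8 + 2q^-7 - 2q^-6 + 2q^-5 + q^-3
<D> = A^-12 + 2A^-4 - 2 + 2A^4 - 3A^8 + 2A^12 - 2A^16 + A^20 (w = -8)
1 component over 14 crossings, w = -8
9 Fox colorings among 3^14, |V(-1)| = 15: tricolorable
why: |V(-1)| = 15: so tricolorable, since 3 divides 15


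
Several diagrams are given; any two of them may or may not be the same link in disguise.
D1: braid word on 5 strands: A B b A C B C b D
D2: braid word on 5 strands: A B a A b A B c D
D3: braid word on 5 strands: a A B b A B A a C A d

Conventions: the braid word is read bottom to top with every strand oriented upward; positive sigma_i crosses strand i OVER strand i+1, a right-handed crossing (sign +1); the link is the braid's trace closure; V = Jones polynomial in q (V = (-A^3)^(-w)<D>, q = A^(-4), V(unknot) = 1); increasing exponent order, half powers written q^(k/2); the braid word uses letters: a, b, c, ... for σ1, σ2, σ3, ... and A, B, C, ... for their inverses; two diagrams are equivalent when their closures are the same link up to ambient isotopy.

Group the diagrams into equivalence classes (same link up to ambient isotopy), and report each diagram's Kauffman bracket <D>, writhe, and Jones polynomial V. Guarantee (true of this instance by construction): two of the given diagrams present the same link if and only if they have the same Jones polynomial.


grouping into links: {D1, D2, D3}
V(D1) = -q^(-5/2) - q^(-1/2)  (w -5, c 9, <D> = A^-13 + A^-5)
D2 (bracket A^-7 + A; 9 crossings at w = -3): V = -q^(-5/2) - q^(-1/2)
D3 (bracket A^-7 + A; 11 crossings at w = -3): V = -q^(-5/2) - q^(-1/2)
why: all 3 diagrams share one V(q), hence one class


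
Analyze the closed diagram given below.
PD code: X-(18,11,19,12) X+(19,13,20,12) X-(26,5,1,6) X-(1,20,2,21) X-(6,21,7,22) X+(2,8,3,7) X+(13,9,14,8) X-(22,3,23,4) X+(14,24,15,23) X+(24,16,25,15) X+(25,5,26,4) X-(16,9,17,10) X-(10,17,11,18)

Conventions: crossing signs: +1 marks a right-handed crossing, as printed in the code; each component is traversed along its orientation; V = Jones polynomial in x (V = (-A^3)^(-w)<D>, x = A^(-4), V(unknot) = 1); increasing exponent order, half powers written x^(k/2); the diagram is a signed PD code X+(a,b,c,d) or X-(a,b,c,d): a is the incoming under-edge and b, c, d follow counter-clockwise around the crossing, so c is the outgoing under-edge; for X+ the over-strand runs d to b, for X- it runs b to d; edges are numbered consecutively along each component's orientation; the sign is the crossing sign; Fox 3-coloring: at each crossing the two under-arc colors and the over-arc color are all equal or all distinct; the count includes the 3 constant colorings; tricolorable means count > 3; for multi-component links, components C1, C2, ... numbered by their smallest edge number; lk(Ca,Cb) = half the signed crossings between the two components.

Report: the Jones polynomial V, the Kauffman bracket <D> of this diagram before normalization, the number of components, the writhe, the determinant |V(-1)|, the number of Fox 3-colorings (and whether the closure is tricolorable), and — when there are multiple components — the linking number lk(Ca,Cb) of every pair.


V(x) = x^-4 - x^-3 + x^-2 - 2x^-1 + 2 - x + x^2
bracket: -A^-11 + A^-7 - 2A^-3 + 2A - A^5 + A^9 - A^13, w = -1
1 component, writhe -1, over 13 crossings
det 9, colorings 9 of 3^13 — tricolorable
observation: V spans 6 powers of x: at least 6 crossings in any diagram


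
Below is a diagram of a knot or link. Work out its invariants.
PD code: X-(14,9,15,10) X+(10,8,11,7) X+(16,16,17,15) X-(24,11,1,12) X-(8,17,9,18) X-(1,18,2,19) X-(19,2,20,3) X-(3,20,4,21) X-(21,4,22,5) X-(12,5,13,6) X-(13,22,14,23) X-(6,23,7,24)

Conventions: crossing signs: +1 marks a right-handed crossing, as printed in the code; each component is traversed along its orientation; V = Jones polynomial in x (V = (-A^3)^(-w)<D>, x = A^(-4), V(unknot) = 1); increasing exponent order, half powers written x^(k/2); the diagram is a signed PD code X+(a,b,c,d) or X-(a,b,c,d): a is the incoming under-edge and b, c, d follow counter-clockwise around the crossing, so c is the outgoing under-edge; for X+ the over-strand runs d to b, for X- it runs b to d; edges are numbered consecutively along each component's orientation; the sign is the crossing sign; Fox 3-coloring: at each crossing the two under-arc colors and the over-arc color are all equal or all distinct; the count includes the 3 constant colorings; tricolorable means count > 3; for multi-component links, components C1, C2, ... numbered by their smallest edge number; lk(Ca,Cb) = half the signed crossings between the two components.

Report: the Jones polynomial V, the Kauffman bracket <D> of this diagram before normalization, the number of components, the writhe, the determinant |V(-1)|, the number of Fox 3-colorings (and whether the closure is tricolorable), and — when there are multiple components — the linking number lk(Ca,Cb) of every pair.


Jones polynomial: V(x) = -x^-12 + 2x^-11 - 3x^-10 + 4x^-9 - 5x^-8 + 4x^-7 - 3x^-6 + 3x^-5 - x^-4 + x^-3
<D> = A^-12 - A^-8 + 3A^-4 - 3 + 4A^4 - 5A^8 + 4A^12 - 3A^16 + 2A^20 - A^24; writhe -8
components 1, writhe -8 (12 crossings)
3-colorings: 9 of 3^12, det 27 — tricolorable
note: the span of V is 9, forcing >= 9 crossings in any diagram
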